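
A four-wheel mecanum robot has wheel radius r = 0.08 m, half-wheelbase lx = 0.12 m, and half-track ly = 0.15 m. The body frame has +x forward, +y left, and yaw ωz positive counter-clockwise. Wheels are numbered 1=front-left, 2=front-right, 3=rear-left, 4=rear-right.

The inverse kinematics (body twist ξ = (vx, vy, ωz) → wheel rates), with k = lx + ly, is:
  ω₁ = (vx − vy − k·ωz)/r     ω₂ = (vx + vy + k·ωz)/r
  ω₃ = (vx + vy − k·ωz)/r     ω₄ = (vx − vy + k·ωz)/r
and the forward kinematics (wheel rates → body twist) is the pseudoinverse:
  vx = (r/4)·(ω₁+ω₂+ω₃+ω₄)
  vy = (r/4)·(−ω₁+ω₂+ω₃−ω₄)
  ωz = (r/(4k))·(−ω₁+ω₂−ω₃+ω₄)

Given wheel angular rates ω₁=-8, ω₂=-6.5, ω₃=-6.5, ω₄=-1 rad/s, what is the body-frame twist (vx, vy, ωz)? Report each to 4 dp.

(-0.4400, -0.0800, 0.5185)

k = lx + ly = 0.12 + 0.15 = 0.2700
ω₁+ω₂+ω₃+ω₄ = -22.0000  →  vx = (0.08/4)·-22.0000 = -0.4400
−ω₁+ω₂+ω₃−ω₄ = -4.0000  →  vy = (0.08/4)·-4.0000 = -0.0800
−ω₁+ω₂−ω₃+ω₄ = 7.0000  →  ωz = (0.08/1.0800)·7.0000 = 0.5185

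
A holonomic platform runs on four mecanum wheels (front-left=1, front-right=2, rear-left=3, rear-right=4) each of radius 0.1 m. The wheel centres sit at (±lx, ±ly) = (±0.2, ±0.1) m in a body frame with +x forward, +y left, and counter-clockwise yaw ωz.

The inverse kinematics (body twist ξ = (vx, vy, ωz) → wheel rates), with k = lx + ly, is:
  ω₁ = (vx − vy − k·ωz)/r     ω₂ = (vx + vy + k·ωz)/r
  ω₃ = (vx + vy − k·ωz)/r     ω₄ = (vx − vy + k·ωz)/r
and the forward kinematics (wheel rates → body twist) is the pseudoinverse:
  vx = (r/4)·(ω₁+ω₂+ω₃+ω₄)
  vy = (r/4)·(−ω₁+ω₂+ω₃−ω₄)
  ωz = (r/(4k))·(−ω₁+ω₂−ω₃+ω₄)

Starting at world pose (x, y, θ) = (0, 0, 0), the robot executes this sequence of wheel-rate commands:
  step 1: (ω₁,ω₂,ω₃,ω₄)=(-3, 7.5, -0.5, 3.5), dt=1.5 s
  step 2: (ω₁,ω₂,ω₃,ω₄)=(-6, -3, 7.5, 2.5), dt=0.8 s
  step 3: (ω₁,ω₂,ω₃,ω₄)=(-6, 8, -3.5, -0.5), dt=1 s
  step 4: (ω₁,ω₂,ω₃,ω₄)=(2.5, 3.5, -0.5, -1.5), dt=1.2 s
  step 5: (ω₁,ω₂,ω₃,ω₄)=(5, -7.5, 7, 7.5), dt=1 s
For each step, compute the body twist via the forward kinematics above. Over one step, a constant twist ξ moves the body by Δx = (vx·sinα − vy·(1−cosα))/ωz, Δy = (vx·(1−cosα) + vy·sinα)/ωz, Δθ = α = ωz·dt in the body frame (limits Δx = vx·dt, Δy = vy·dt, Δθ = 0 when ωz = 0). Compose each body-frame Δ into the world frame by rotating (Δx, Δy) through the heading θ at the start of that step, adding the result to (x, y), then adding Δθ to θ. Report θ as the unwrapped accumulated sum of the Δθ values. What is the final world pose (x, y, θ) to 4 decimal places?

step 1: ξ=(vx,vy,ωz)=(0.1875, 0.1625, 1.2083), dt=1.5 → body Δ=(-0.0160, 0.3229, 1.8125) → world pose (-0.0160, 0.3229, 1.8125)
step 2: ξ=(vx,vy,ωz)=(0.0250, 0.2000, -0.1667), dt=0.8 → body Δ=(0.0306, 0.1582, -0.1333) → world pose (-0.1769, 0.3147, 1.6792)
step 3: ξ=(vx,vy,ωz)=(-0.0500, 0.2750, 1.4167), dt=1.0 → body Δ=(-0.1992, 0.1619, 1.4167) → world pose (-0.3164, 0.0992, 3.0958)
step 4: ξ=(vx,vy,ωz)=(0.1000, 0.0500, 0.0000), dt=1.2 → body Δ=(0.1200, 0.0600, 0.0000) → world pose (-0.4390, 0.0447, 3.0958)
step 5: ξ=(vx,vy,ωz)=(0.3000, -0.3250, -1.0000), dt=1.0 → body Δ=(0.1030, -0.4114, -1.0000) → world pose (-0.5231, 0.4604, 2.0958)

(-0.5231, 0.4604, 2.0958)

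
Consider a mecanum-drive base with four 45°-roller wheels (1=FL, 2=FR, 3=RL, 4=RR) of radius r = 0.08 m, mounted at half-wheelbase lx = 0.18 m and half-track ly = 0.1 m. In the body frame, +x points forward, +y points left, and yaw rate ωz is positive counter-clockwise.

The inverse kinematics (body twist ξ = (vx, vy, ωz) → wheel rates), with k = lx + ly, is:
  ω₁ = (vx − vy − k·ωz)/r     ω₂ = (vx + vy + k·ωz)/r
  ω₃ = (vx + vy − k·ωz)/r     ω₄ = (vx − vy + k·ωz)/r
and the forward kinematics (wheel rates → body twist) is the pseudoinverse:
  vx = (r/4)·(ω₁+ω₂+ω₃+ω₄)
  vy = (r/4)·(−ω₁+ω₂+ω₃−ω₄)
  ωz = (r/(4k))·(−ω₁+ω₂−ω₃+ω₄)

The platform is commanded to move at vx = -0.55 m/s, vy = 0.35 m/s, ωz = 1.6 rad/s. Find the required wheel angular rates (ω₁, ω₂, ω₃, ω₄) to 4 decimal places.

(-16.8500, 3.1000, -8.1000, -5.6500)

k = lx + ly = 0.18 + 0.1 = 0.2800;  k·ωz = 0.2800·1.6 = 0.4480
ω₁ (FL) = (vx − vy − k·ωz)/r = -1.3480/0.08 = -16.8500
ω₂ (FR) = (vx + vy + k·ωz)/r = 0.2480/0.08 = 3.1000
ω₃ (RL) = (vx + vy − k·ωz)/r = -0.6480/0.08 = -8.1000
ω₄ (RR) = (vx − vy + k·ωz)/r = -0.4520/0.08 = -5.6500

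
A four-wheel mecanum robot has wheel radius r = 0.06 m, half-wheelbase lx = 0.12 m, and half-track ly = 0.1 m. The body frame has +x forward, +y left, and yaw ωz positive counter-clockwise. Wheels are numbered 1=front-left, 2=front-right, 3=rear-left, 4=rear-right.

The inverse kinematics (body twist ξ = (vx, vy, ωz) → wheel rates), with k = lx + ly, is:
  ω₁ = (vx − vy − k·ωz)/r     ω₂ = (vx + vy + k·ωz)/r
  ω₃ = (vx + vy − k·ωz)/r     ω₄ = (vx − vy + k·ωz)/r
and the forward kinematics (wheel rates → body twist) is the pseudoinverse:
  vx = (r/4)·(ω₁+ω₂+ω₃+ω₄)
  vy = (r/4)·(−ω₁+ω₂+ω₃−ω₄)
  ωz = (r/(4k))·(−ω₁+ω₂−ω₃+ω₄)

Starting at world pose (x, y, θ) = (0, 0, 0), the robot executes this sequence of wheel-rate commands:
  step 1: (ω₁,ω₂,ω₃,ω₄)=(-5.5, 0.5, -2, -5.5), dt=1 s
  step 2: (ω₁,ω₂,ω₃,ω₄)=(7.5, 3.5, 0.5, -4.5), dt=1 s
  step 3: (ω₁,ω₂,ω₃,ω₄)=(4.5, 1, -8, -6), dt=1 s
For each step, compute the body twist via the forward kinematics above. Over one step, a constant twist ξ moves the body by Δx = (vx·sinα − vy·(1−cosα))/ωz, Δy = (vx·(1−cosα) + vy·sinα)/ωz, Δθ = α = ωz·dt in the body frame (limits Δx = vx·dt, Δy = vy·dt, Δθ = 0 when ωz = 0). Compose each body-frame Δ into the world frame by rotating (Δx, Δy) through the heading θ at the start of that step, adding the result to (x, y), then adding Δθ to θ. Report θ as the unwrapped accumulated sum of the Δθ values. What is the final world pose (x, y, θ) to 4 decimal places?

(-0.2456, 0.1143, -0.5455)

step 1: ξ=(vx,vy,ωz)=(-0.1875, 0.1425, 0.1705), dt=1.0 → body Δ=(-0.1987, 0.1259, 0.1705) → world pose (-0.1987, 0.1259, 0.1705)
step 2: ξ=(vx,vy,ωz)=(0.1050, 0.0150, -0.6136), dt=1.0 → body Δ=(0.1030, -0.0171, -0.6136) → world pose (-0.0943, 0.1264, -0.4432)
step 3: ξ=(vx,vy,ωz)=(-0.1275, -0.0825, -0.1023), dt=1.0 → body Δ=(-0.1315, -0.0758, -0.1023) → world pose (-0.2456, 0.1143, -0.5455)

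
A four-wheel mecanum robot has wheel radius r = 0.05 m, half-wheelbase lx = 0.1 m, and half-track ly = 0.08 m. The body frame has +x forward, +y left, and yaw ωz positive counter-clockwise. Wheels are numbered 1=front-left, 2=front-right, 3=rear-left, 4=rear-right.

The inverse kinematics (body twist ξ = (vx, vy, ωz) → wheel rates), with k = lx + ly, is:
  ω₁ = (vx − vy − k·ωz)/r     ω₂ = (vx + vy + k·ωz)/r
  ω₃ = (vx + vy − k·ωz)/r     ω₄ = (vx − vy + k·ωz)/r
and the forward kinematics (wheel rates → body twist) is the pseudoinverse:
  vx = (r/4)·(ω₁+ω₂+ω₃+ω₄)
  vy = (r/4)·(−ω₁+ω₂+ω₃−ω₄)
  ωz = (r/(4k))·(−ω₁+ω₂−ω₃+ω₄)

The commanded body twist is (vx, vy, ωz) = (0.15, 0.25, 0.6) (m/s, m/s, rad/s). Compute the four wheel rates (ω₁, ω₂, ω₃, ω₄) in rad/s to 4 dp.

k = lx + ly = 0.1 + 0.08 = 0.1800;  k·ωz = 0.1800·0.6 = 0.1080
ω₁ (FL) = (vx − vy − k·ωz)/r = -0.2080/0.05 = -4.1600
ω₂ (FR) = (vx + vy + k·ωz)/r = 0.5080/0.05 = 10.1600
ω₃ (RL) = (vx + vy − k·ωz)/r = 0.2920/0.05 = 5.8400
ω₄ (RR) = (vx − vy + k·ωz)/r = 0.0080/0.05 = 0.1600

(-4.1600, 10.1600, 5.8400, 0.1600)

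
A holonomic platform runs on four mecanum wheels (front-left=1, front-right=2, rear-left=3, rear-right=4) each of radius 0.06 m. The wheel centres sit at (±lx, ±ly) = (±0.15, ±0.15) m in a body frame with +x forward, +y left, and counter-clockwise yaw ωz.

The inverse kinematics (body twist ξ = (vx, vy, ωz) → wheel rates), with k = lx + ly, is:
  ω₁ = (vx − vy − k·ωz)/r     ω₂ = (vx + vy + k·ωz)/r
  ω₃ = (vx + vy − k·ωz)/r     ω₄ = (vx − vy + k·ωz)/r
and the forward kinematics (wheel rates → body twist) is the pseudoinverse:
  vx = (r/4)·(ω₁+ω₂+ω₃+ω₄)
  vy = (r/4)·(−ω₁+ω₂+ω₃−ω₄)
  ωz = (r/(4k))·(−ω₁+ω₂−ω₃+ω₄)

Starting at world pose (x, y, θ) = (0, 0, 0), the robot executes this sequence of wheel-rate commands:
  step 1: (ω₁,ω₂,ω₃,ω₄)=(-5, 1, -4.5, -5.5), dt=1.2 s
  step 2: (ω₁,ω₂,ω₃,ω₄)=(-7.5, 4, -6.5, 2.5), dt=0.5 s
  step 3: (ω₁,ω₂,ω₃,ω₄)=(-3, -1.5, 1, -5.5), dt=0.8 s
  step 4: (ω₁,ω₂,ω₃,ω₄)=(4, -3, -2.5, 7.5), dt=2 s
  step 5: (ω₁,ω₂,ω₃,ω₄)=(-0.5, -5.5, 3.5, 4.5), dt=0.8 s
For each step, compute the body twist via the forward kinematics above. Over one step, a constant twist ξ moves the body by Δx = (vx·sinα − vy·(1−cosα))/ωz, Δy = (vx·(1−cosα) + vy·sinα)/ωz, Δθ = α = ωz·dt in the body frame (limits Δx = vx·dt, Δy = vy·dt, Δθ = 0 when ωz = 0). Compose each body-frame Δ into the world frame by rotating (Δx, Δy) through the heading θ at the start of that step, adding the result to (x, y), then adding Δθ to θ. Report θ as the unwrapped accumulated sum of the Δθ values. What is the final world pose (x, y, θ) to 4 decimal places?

(0.0817, -0.1992, 0.7525)

step 1: ξ=(vx,vy,ωz)=(-0.2100, 0.1050, 0.2500), dt=1.2 → body Δ=(-0.2670, 0.0866, 0.3000) → world pose (-0.2670, 0.0866, 0.3000)
step 2: ξ=(vx,vy,ωz)=(-0.1125, 0.0375, 1.0250), dt=0.5 → body Δ=(-0.0585, 0.0038, 0.5125) → world pose (-0.3240, 0.0730, 0.8125)
step 3: ξ=(vx,vy,ωz)=(-0.1350, 0.1200, -0.2500), dt=0.8 → body Δ=(-0.0977, 0.1061, -0.2000) → world pose (-0.4683, 0.0750, 0.6125)
step 4: ξ=(vx,vy,ωz)=(0.0900, -0.2550, 0.1500), dt=2.0 → body Δ=(0.2532, -0.4756, 0.3000) → world pose (0.0123, -0.1685, 0.9125)
step 5: ξ=(vx,vy,ωz)=(0.0300, -0.0900, -0.2000), dt=0.8 → body Δ=(0.0182, -0.0736, -0.1600) → world pose (0.0817, -0.1992, 0.7525)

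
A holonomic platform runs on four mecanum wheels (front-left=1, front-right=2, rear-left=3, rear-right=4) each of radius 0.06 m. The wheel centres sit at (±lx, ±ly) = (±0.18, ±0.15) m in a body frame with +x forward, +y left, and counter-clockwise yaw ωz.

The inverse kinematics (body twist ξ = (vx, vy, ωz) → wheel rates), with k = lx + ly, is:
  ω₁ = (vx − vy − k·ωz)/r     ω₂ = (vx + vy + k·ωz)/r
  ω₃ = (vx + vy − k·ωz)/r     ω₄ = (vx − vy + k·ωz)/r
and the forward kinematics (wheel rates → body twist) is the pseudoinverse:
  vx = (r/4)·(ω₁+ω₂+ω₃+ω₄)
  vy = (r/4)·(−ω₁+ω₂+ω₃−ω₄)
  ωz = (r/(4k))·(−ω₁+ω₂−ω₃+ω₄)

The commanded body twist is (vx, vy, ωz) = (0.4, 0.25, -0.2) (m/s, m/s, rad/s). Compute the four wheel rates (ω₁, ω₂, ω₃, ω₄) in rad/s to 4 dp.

k = lx + ly = 0.18 + 0.15 = 0.3300;  k·ωz = 0.3300·-0.2 = -0.0660
ω₁ (FL) = (vx − vy − k·ωz)/r = 0.2160/0.06 = 3.6000
ω₂ (FR) = (vx + vy + k·ωz)/r = 0.5840/0.06 = 9.7333
ω₃ (RL) = (vx + vy − k·ωz)/r = 0.7160/0.06 = 11.9333
ω₄ (RR) = (vx − vy + k·ωz)/r = 0.0840/0.06 = 1.4000

(3.6000, 9.7333, 11.9333, 1.4000)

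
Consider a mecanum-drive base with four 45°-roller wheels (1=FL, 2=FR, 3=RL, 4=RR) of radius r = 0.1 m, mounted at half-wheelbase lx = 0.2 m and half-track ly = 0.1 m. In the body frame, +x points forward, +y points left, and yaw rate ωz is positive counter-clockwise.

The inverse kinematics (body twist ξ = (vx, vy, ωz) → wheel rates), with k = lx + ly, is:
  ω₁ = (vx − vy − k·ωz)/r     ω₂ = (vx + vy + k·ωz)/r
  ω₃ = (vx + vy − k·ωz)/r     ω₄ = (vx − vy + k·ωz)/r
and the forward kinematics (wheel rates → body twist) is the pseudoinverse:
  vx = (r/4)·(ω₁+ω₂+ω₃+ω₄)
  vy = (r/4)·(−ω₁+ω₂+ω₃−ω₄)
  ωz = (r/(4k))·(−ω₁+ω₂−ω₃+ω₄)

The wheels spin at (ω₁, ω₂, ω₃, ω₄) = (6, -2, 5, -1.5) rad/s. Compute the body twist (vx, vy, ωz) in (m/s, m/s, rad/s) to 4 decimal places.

k = lx + ly = 0.2 + 0.1 = 0.3000
ω₁+ω₂+ω₃+ω₄ = 7.5000  →  vx = (0.1/4)·7.5000 = 0.1875
−ω₁+ω₂+ω₃−ω₄ = -1.5000  →  vy = (0.1/4)·-1.5000 = -0.0375
−ω₁+ω₂−ω₃+ω₄ = -14.5000  →  ωz = (0.1/1.2000)·-14.5000 = -1.2083

(0.1875, -0.0375, -1.2083)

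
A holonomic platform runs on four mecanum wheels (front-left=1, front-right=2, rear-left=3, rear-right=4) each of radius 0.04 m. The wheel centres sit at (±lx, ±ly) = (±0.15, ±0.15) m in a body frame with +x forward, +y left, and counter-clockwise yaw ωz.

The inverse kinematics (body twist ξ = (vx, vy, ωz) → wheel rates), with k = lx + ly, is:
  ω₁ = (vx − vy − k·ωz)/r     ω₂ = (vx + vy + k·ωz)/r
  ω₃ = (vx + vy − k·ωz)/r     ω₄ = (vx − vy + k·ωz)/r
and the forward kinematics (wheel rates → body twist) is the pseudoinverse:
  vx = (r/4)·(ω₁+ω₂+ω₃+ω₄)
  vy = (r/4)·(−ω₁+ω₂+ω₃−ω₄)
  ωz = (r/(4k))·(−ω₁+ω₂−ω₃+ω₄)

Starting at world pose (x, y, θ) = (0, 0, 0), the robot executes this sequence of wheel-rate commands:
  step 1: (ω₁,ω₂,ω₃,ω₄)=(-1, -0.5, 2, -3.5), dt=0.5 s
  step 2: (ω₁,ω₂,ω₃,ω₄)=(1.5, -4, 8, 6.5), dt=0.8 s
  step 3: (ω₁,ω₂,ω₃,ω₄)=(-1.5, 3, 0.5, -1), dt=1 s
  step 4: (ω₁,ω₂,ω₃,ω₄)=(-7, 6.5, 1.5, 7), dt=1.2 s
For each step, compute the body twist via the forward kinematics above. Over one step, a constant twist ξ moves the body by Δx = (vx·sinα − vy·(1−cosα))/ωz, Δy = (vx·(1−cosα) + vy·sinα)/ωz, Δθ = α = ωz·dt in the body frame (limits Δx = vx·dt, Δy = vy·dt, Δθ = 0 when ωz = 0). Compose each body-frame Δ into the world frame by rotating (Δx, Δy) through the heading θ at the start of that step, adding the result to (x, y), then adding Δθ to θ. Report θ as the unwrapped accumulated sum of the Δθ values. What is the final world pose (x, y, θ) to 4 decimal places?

(0.1700, 0.1498, 0.5900)

step 1: ξ=(vx,vy,ωz)=(-0.0300, 0.0600, -0.1667), dt=0.5 → body Δ=(-0.0137, 0.0306, -0.0833) → world pose (-0.0137, 0.0306, -0.0833)
step 2: ξ=(vx,vy,ωz)=(0.1200, -0.0400, -0.2333), dt=0.8 → body Δ=(0.0925, -0.0407, -0.1867) → world pose (0.0750, -0.0177, -0.2700)
step 3: ξ=(vx,vy,ωz)=(0.0100, 0.0600, 0.1000), dt=1.0 → body Δ=(0.0070, 0.0604, 0.1000) → world pose (0.0979, 0.0386, -0.1700)
step 4: ξ=(vx,vy,ωz)=(0.0800, 0.0800, 0.6333), dt=1.2 → body Δ=(0.0523, 0.1218, 0.7600) → world pose (0.1700, 0.1498, 0.5900)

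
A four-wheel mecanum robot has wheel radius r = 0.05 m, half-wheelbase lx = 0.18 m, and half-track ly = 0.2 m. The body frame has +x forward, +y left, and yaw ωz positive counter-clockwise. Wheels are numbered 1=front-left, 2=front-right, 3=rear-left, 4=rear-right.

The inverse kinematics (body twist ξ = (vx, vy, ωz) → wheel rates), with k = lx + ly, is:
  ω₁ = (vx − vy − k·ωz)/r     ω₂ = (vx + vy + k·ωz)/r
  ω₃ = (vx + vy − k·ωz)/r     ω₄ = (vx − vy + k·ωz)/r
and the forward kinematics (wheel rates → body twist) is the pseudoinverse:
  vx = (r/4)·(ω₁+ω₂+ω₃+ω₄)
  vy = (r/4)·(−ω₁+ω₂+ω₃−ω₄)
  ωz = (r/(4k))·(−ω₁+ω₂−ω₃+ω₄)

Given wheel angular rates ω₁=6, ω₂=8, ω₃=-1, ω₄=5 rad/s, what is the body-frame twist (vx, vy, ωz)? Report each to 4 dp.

(0.2250, -0.0500, 0.2632)

k = lx + ly = 0.18 + 0.2 = 0.3800
ω₁+ω₂+ω₃+ω₄ = 18.0000  →  vx = (0.05/4)·18.0000 = 0.2250
−ω₁+ω₂+ω₃−ω₄ = -4.0000  →  vy = (0.05/4)·-4.0000 = -0.0500
−ω₁+ω₂−ω₃+ω₄ = 8.0000  →  ωz = (0.05/1.5200)·8.0000 = 0.2632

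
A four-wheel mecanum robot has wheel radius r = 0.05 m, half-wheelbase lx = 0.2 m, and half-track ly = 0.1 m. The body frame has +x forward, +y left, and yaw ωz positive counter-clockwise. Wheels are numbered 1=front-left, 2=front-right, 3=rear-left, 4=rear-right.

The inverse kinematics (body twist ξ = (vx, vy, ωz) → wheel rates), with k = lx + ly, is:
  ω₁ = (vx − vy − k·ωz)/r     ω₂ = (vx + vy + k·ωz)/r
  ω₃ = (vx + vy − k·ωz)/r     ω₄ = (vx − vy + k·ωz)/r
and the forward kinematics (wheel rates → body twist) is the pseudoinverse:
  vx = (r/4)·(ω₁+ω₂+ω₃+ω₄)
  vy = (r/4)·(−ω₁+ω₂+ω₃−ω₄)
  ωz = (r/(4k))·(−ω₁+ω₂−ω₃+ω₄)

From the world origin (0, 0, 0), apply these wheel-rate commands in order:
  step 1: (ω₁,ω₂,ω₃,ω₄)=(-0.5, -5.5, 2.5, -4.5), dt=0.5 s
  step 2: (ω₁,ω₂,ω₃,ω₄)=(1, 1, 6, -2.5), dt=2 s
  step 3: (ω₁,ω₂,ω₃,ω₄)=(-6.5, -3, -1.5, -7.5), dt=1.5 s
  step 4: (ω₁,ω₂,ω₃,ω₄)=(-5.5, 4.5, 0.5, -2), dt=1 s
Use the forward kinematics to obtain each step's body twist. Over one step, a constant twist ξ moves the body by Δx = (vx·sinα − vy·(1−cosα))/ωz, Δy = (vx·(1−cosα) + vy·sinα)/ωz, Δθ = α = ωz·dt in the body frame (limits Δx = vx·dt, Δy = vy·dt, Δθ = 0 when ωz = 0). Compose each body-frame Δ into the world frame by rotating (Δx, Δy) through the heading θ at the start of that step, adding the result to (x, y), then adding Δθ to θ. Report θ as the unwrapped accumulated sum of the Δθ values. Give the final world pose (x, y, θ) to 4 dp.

step 1: ξ=(vx,vy,ωz)=(-0.1000, 0.0250, -0.5000), dt=0.5 → body Δ=(-0.0479, 0.0186, -0.2500) → world pose (-0.0479, 0.0186, -0.2500)
step 2: ξ=(vx,vy,ωz)=(0.0688, 0.1063, -0.3542), dt=2.0 → body Δ=(0.1985, 0.1485, -0.7083) → world pose (0.1811, 0.1133, -0.9583)
step 3: ξ=(vx,vy,ωz)=(-0.2313, 0.1187, -0.1042), dt=1.5 → body Δ=(-0.3316, 0.2044, -0.1563) → world pose (0.1578, 0.5022, -1.1146)
step 4: ξ=(vx,vy,ωz)=(-0.0313, 0.1562, 0.3125), dt=1.0 → body Δ=(-0.0550, 0.1489, 0.3125) → world pose (0.2672, 0.6171, -0.8021)

(0.2672, 0.6171, -0.8021)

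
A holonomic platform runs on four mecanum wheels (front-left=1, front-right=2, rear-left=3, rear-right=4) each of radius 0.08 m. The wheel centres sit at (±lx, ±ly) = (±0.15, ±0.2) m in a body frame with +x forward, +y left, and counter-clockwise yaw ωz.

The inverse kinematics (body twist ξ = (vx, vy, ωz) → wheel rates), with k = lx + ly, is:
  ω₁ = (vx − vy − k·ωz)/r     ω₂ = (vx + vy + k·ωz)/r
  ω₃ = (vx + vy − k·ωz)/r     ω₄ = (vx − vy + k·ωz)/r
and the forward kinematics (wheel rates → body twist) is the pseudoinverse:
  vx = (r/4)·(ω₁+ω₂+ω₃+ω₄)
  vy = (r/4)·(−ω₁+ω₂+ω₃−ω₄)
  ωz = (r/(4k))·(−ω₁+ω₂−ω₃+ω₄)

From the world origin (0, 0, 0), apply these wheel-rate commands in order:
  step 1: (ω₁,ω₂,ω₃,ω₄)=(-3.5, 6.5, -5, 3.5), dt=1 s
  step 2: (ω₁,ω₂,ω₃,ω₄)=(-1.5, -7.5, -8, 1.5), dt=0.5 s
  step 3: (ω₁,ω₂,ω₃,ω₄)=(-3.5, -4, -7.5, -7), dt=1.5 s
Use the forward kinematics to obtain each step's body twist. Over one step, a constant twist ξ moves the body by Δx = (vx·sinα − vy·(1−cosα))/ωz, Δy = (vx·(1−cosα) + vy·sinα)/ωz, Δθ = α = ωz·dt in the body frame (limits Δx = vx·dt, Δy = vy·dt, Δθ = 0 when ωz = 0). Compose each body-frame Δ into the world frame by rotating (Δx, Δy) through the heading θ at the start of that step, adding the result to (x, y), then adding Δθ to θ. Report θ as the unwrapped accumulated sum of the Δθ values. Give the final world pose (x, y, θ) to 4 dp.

(-0.1583, -0.7851, 1.1571)

step 1: ξ=(vx,vy,ωz)=(0.0300, 0.0300, 1.0571), dt=1.0 → body Δ=(0.0103, 0.0392, 1.0571) → world pose (0.0103, 0.0392, 1.0571)
step 2: ξ=(vx,vy,ωz)=(-0.3100, -0.3100, 0.2000), dt=0.5 → body Δ=(-0.1470, -0.1625, 0.1000) → world pose (0.0796, -0.1687, 1.1571)
step 3: ξ=(vx,vy,ωz)=(-0.4400, -0.0200, 0.0000), dt=1.5 → body Δ=(-0.6600, -0.0300, 0.0000) → world pose (-0.1583, -0.7851, 1.1571)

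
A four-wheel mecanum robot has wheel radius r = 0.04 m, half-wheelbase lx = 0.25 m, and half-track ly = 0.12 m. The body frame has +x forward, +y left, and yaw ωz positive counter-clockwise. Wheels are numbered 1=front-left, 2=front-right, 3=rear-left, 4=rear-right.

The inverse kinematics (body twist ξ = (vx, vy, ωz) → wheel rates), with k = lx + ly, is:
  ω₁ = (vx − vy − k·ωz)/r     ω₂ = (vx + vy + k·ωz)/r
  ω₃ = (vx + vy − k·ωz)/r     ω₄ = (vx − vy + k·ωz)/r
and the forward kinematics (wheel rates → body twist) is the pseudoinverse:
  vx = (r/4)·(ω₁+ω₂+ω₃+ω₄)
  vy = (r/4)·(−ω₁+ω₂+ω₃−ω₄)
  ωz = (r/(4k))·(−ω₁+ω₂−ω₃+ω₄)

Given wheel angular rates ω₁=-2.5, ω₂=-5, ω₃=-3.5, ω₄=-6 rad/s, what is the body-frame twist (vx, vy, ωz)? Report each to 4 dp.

(-0.1700, 0.0000, -0.1351)

k = lx + ly = 0.25 + 0.12 = 0.3700
ω₁+ω₂+ω₃+ω₄ = -17.0000  →  vx = (0.04/4)·-17.0000 = -0.1700
−ω₁+ω₂+ω₃−ω₄ = 0.0000  →  vy = (0.04/4)·0.0000 = 0.0000
−ω₁+ω₂−ω₃+ω₄ = -5.0000  →  ωz = (0.04/1.4800)·-5.0000 = -0.1351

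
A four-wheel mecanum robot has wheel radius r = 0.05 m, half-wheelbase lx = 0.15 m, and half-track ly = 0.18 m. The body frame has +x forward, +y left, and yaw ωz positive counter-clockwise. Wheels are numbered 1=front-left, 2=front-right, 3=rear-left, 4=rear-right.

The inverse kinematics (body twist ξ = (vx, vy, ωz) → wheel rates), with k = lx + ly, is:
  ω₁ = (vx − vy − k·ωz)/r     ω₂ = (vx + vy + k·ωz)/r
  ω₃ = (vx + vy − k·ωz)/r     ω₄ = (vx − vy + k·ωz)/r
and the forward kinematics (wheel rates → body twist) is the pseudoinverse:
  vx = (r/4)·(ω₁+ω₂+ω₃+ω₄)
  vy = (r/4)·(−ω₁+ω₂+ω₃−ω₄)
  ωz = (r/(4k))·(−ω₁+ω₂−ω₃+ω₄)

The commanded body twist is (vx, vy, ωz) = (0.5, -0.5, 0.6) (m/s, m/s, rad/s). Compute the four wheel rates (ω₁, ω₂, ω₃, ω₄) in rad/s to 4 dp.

(16.0400, 3.9600, -3.9600, 23.9600)

k = lx + ly = 0.15 + 0.18 = 0.3300;  k·ωz = 0.3300·0.6 = 0.1980
ω₁ (FL) = (vx − vy − k·ωz)/r = 0.8020/0.05 = 16.0400
ω₂ (FR) = (vx + vy + k·ωz)/r = 0.1980/0.05 = 3.9600
ω₃ (RL) = (vx + vy − k·ωz)/r = -0.1980/0.05 = -3.9600
ω₄ (RR) = (vx − vy + k·ωz)/r = 1.1980/0.05 = 23.9600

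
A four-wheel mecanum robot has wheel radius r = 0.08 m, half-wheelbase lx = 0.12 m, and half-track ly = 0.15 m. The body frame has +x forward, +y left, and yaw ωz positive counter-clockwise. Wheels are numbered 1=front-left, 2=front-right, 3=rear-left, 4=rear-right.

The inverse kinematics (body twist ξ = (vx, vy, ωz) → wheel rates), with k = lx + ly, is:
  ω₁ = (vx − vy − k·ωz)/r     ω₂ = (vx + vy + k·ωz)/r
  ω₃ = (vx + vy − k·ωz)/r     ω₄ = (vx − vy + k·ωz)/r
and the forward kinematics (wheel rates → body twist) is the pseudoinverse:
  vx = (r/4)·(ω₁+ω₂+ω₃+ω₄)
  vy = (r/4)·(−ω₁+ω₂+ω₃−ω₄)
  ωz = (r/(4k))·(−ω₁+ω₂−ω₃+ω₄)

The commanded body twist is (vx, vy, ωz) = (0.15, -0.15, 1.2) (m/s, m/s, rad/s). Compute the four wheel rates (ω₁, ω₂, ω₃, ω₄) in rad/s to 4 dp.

k = lx + ly = 0.12 + 0.15 = 0.2700;  k·ωz = 0.2700·1.2 = 0.3240
ω₁ (FL) = (vx − vy − k·ωz)/r = -0.0240/0.08 = -0.3000
ω₂ (FR) = (vx + vy + k·ωz)/r = 0.3240/0.08 = 4.0500
ω₃ (RL) = (vx + vy − k·ωz)/r = -0.3240/0.08 = -4.0500
ω₄ (RR) = (vx − vy + k·ωz)/r = 0.6240/0.08 = 7.8000

(-0.3000, 4.0500, -4.0500, 7.8000)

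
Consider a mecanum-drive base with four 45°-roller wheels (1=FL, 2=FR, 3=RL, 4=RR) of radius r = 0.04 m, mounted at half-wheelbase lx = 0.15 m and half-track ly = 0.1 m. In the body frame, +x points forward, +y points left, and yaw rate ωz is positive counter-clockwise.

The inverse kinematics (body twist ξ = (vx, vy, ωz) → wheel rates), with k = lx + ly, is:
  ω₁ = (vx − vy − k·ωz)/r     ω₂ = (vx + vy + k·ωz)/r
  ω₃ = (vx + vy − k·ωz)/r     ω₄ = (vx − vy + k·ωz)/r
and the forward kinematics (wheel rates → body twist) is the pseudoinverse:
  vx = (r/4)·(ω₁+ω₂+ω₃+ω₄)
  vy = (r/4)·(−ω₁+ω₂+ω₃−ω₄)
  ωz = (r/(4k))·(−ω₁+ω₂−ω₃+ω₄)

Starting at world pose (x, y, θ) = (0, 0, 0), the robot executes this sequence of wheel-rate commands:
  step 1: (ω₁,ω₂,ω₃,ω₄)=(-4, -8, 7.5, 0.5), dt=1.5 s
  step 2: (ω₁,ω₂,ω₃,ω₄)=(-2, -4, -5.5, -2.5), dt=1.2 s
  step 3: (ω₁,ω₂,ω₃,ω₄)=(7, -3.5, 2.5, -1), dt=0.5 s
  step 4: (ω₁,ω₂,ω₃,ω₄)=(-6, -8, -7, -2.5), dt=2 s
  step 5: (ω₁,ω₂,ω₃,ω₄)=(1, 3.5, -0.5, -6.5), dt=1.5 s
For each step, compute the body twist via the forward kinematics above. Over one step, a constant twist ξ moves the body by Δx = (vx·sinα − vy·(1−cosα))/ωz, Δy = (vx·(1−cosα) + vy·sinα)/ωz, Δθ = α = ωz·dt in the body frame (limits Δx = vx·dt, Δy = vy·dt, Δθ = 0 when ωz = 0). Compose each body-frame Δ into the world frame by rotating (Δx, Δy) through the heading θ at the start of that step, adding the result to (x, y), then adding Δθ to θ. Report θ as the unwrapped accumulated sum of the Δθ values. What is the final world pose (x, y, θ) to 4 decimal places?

(-0.5749, 0.4284, -0.9020)

step 1: ξ=(vx,vy,ωz)=(-0.0400, 0.0300, -0.4400), dt=1.5 → body Δ=(-0.0414, 0.0609, -0.6600) → world pose (-0.0414, 0.0609, -0.6600)
step 2: ξ=(vx,vy,ωz)=(-0.1400, -0.0500, 0.0400), dt=1.2 → body Δ=(-0.1665, -0.0640, 0.0480) → world pose (-0.2122, 0.1124, -0.6120)
step 3: ξ=(vx,vy,ωz)=(0.0500, -0.0700, -0.5600), dt=0.5 → body Δ=(0.0198, -0.0380, -0.2800) → world pose (-0.2178, 0.0699, -0.8920)
step 4: ξ=(vx,vy,ωz)=(-0.2350, -0.0650, 0.1000), dt=2.0 → body Δ=(-0.4539, -0.1760, 0.2000) → world pose (-0.6398, 0.3127, -0.6920)
step 5: ξ=(vx,vy,ωz)=(-0.0250, 0.0850, -0.1400), dt=1.5 → body Δ=(-0.0239, 0.1305, -0.2100) → world pose (-0.5749, 0.4284, -0.9020)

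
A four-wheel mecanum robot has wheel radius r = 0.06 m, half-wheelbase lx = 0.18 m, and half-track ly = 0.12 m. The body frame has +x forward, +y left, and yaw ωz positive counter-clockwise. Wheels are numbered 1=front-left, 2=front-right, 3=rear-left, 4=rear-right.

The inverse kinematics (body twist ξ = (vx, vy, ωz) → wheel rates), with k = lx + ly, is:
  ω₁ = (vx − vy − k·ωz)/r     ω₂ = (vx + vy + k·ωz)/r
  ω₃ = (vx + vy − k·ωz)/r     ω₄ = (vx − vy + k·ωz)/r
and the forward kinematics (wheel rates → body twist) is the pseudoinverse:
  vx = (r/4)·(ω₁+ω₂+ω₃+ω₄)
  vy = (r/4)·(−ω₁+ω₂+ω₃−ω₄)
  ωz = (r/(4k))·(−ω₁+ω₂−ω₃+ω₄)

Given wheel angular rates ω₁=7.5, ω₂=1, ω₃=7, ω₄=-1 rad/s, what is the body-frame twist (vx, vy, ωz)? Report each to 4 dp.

(0.2175, 0.0225, -0.7250)

k = lx + ly = 0.18 + 0.12 = 0.3000
ω₁+ω₂+ω₃+ω₄ = 14.5000  →  vx = (0.06/4)·14.5000 = 0.2175
−ω₁+ω₂+ω₃−ω₄ = 1.5000  →  vy = (0.06/4)·1.5000 = 0.0225
−ω₁+ω₂−ω₃+ω₄ = -14.5000  →  ωz = (0.06/1.2000)·-14.5000 = -0.7250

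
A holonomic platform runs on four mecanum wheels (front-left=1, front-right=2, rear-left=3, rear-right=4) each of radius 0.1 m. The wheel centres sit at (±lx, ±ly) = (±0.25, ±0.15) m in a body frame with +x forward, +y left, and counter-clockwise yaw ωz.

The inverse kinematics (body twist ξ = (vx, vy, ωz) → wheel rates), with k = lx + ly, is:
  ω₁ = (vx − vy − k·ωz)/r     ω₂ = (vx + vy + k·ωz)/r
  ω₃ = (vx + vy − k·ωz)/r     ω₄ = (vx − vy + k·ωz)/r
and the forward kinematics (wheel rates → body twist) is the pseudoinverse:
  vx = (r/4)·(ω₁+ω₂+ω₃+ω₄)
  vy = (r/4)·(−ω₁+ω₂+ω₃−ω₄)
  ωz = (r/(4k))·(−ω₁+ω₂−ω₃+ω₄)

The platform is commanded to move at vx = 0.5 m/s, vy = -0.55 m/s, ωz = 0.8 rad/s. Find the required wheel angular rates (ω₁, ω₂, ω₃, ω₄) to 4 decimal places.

k = lx + ly = 0.25 + 0.15 = 0.4000;  k·ωz = 0.4000·0.8 = 0.3200
ω₁ (FL) = (vx − vy − k·ωz)/r = 0.7300/0.1 = 7.3000
ω₂ (FR) = (vx + vy + k·ωz)/r = 0.2700/0.1 = 2.7000
ω₃ (RL) = (vx + vy − k·ωz)/r = -0.3700/0.1 = -3.7000
ω₄ (RR) = (vx − vy + k·ωz)/r = 1.3700/0.1 = 13.7000

(7.3000, 2.7000, -3.7000, 13.7000)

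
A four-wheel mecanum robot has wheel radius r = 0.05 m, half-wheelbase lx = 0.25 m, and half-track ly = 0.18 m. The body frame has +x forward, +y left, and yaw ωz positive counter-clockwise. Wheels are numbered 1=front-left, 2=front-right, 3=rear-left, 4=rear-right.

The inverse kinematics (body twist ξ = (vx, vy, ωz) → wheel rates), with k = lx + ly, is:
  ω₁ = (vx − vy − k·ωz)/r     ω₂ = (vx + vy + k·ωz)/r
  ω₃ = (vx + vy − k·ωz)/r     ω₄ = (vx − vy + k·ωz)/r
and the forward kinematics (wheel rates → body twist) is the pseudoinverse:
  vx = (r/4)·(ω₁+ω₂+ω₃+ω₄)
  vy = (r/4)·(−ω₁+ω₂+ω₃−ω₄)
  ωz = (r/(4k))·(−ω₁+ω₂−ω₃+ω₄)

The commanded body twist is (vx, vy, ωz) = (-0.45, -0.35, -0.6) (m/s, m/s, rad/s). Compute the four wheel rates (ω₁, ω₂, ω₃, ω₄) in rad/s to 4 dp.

(3.1600, -21.1600, -10.8400, -7.1600)

k = lx + ly = 0.25 + 0.18 = 0.4300;  k·ωz = 0.4300·-0.6 = -0.2580
ω₁ (FL) = (vx − vy − k·ωz)/r = 0.1580/0.05 = 3.1600
ω₂ (FR) = (vx + vy + k·ωz)/r = -1.0580/0.05 = -21.1600
ω₃ (RL) = (vx + vy − k·ωz)/r = -0.5420/0.05 = -10.8400
ω₄ (RR) = (vx − vy + k·ωz)/r = -0.3580/0.05 = -7.1600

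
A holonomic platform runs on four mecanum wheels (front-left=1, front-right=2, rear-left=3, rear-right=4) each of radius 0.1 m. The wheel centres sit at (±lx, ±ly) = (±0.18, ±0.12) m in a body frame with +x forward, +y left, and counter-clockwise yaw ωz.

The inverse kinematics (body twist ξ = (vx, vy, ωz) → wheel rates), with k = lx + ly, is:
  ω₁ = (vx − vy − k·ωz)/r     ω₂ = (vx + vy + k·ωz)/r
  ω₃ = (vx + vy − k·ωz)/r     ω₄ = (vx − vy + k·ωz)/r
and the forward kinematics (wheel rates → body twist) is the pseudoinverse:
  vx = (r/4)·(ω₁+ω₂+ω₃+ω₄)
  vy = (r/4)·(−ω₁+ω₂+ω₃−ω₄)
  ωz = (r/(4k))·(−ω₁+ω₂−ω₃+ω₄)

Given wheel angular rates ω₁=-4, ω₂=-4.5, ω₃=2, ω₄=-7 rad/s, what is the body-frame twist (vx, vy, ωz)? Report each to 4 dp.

k = lx + ly = 0.18 + 0.12 = 0.3000
ω₁+ω₂+ω₃+ω₄ = -13.5000  →  vx = (0.1/4)·-13.5000 = -0.3375
−ω₁+ω₂+ω₃−ω₄ = 8.5000  →  vy = (0.1/4)·8.5000 = 0.2125
−ω₁+ω₂−ω₃+ω₄ = -9.5000  →  ωz = (0.1/1.2000)·-9.5000 = -0.7917

(-0.3375, 0.2125, -0.7917)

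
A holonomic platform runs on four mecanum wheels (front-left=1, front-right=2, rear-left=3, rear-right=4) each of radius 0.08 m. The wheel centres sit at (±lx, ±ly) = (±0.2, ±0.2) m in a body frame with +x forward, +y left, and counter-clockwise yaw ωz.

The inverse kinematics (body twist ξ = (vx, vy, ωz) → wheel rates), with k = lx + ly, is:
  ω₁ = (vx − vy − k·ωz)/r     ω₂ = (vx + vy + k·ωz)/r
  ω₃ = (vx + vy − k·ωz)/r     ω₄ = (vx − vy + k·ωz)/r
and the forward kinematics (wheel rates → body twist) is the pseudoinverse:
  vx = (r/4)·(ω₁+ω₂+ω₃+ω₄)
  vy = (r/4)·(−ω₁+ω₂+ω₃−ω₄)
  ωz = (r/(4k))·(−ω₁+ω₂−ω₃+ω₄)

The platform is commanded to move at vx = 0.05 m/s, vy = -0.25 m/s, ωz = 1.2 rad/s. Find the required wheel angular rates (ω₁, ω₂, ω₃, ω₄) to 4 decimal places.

k = lx + ly = 0.2 + 0.2 = 0.4000;  k·ωz = 0.4000·1.2 = 0.4800
ω₁ (FL) = (vx − vy − k·ωz)/r = -0.1800/0.08 = -2.2500
ω₂ (FR) = (vx + vy + k·ωz)/r = 0.2800/0.08 = 3.5000
ω₃ (RL) = (vx + vy − k·ωz)/r = -0.6800/0.08 = -8.5000
ω₄ (RR) = (vx − vy + k·ωz)/r = 0.7800/0.08 = 9.7500

(-2.2500, 3.5000, -8.5000, 9.7500)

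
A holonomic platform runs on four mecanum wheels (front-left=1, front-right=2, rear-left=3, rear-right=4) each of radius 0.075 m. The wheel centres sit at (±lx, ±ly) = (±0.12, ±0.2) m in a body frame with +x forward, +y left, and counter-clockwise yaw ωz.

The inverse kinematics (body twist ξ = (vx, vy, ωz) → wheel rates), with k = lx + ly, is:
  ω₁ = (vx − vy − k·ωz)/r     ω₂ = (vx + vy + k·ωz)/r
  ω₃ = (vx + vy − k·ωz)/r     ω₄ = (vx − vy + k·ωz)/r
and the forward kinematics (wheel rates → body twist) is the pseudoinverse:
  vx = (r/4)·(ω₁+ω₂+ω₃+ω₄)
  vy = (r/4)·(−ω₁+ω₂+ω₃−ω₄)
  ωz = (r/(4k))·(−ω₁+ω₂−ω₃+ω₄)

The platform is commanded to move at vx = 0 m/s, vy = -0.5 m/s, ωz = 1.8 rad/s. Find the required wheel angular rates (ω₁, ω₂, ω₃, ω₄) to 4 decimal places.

k = lx + ly = 0.12 + 0.2 = 0.3200;  k·ωz = 0.3200·1.8 = 0.5760
ω₁ (FL) = (vx − vy − k·ωz)/r = -0.0760/0.075 = -1.0133
ω₂ (FR) = (vx + vy + k·ωz)/r = 0.0760/0.075 = 1.0133
ω₃ (RL) = (vx + vy − k·ωz)/r = -1.0760/0.075 = -14.3467
ω₄ (RR) = (vx − vy + k·ωz)/r = 1.0760/0.075 = 14.3467

(-1.0133, 1.0133, -14.3467, 14.3467)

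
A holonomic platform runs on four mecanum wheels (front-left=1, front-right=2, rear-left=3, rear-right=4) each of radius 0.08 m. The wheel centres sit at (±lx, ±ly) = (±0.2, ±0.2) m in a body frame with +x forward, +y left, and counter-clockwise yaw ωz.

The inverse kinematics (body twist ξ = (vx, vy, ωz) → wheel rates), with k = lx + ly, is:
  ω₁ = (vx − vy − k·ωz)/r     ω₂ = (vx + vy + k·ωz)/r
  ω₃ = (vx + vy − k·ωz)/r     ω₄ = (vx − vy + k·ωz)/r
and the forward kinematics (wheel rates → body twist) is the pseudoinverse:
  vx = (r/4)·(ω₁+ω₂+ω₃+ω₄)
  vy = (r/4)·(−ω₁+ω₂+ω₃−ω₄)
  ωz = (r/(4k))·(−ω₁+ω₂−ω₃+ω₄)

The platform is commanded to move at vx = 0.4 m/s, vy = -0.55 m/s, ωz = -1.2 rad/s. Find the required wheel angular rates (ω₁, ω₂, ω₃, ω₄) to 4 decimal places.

k = lx + ly = 0.2 + 0.2 = 0.4000;  k·ωz = 0.4000·-1.2 = -0.4800
ω₁ (FL) = (vx − vy − k·ωz)/r = 1.4300/0.08 = 17.8750
ω₂ (FR) = (vx + vy + k·ωz)/r = -0.6300/0.08 = -7.8750
ω₃ (RL) = (vx + vy − k·ωz)/r = 0.3300/0.08 = 4.1250
ω₄ (RR) = (vx − vy + k·ωz)/r = 0.4700/0.08 = 5.8750

(17.8750, -7.8750, 4.1250, 5.8750)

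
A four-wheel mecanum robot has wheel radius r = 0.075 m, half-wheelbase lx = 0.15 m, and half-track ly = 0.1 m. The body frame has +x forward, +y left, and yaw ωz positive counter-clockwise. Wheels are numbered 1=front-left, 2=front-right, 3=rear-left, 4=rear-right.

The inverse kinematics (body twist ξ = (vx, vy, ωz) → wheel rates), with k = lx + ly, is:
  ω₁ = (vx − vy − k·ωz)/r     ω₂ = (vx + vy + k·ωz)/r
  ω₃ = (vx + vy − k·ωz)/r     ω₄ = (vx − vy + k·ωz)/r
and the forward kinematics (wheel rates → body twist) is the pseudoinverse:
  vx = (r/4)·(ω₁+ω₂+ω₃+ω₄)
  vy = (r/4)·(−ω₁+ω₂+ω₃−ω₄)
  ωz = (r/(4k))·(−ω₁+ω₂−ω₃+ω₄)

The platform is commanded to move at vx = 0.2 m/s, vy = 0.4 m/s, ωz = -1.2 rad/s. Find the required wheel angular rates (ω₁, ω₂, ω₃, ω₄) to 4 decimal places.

(1.3333, 4.0000, 12.0000, -6.6667)

k = lx + ly = 0.15 + 0.1 = 0.2500;  k·ωz = 0.2500·-1.2 = -0.3000
ω₁ (FL) = (vx − vy − k·ωz)/r = 0.1000/0.075 = 1.3333
ω₂ (FR) = (vx + vy + k·ωz)/r = 0.3000/0.075 = 4.0000
ω₃ (RL) = (vx + vy − k·ωz)/r = 0.9000/0.075 = 12.0000
ω₄ (RR) = (vx − vy + k·ωz)/r = -0.5000/0.075 = -6.6667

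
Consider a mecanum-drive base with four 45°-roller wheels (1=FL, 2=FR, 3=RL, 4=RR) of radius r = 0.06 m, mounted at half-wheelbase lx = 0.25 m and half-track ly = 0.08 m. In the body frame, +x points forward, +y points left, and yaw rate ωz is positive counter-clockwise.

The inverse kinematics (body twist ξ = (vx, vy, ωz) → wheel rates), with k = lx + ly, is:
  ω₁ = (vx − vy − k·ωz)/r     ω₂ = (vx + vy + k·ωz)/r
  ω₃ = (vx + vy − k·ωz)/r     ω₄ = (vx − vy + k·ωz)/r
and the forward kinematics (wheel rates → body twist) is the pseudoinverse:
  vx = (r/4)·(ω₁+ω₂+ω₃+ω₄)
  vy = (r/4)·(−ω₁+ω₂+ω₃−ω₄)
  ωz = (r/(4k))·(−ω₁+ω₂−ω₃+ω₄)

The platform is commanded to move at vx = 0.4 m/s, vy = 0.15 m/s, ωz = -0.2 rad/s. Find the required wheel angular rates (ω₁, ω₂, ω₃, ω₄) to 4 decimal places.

k = lx + ly = 0.25 + 0.08 = 0.3300;  k·ωz = 0.3300·-0.2 = -0.0660
ω₁ (FL) = (vx − vy − k·ωz)/r = 0.3160/0.06 = 5.2667
ω₂ (FR) = (vx + vy + k·ωz)/r = 0.4840/0.06 = 8.0667
ω₃ (RL) = (vx + vy − k·ωz)/r = 0.6160/0.06 = 10.2667
ω₄ (RR) = (vx − vy + k·ωz)/r = 0.1840/0.06 = 3.0667

(5.2667, 8.0667, 10.2667, 3.0667)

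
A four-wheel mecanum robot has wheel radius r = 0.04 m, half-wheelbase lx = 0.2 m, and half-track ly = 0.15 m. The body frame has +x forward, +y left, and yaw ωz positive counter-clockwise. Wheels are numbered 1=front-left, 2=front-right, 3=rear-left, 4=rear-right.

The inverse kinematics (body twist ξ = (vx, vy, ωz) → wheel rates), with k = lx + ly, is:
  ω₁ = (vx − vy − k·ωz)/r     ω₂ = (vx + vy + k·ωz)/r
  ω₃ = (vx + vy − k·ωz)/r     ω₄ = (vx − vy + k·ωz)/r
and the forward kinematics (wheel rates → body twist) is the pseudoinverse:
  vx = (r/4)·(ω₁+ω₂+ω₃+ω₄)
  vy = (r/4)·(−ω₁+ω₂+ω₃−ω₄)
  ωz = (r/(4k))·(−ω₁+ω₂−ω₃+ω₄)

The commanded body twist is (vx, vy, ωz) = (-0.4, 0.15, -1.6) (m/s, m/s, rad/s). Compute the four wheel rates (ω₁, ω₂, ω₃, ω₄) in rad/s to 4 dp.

k = lx + ly = 0.2 + 0.15 = 0.3500;  k·ωz = 0.3500·-1.6 = -0.5600
ω₁ (FL) = (vx − vy − k·ωz)/r = 0.0100/0.04 = 0.2500
ω₂ (FR) = (vx + vy + k·ωz)/r = -0.8100/0.04 = -20.2500
ω₃ (RL) = (vx + vy − k·ωz)/r = 0.3100/0.04 = 7.7500
ω₄ (RR) = (vx − vy + k·ωz)/r = -1.1100/0.04 = -27.7500

(0.2500, -20.2500, 7.7500, -27.7500)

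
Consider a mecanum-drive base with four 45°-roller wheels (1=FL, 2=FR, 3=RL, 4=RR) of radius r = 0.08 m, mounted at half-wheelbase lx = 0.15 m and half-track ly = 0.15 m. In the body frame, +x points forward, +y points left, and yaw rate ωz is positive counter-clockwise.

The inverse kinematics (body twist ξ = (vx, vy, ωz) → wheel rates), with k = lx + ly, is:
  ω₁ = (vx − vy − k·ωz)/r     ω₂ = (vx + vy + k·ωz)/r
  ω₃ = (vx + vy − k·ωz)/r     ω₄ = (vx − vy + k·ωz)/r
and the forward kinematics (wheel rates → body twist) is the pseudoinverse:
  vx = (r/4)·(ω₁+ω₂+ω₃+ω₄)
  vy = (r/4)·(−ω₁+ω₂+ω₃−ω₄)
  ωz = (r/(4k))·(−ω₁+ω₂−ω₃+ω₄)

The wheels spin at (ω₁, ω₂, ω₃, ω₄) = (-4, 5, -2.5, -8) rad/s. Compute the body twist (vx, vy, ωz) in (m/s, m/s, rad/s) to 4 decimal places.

(-0.1900, 0.2900, 0.2333)

k = lx + ly = 0.15 + 0.15 = 0.3000
ω₁+ω₂+ω₃+ω₄ = -9.5000  →  vx = (0.08/4)·-9.5000 = -0.1900
−ω₁+ω₂+ω₃−ω₄ = 14.5000  →  vy = (0.08/4)·14.5000 = 0.2900
−ω₁+ω₂−ω₃+ω₄ = 3.5000  →  ωz = (0.08/1.2000)·3.5000 = 0.2333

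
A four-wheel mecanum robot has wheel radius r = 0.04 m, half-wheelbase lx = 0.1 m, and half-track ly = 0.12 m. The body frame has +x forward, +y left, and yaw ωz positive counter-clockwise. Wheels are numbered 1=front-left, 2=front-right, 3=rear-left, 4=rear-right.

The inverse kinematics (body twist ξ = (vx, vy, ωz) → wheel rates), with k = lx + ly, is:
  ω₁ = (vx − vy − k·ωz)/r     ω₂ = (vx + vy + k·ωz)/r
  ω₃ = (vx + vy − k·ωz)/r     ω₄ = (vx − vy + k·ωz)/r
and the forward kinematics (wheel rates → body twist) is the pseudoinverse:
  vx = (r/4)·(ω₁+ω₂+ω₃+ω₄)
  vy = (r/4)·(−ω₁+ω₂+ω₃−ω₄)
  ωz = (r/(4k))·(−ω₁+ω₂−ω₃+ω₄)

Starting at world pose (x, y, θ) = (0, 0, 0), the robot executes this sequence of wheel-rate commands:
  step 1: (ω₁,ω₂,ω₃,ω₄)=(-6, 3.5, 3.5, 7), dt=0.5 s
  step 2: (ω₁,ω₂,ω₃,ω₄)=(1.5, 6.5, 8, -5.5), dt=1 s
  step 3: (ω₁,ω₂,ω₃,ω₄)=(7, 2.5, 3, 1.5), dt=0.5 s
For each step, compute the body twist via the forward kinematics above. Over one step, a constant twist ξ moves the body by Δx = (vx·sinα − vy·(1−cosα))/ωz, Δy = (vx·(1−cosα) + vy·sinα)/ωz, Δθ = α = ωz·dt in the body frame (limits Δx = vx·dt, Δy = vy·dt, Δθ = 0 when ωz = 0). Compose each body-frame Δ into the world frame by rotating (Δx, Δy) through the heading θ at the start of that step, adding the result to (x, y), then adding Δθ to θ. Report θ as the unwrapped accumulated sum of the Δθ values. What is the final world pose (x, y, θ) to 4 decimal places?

step 1: ξ=(vx,vy,ωz)=(0.0800, 0.0600, 0.5909), dt=0.5 → body Δ=(0.0350, 0.0354, 0.2955) → world pose (0.0350, 0.0354, 0.2955)
step 2: ξ=(vx,vy,ωz)=(0.1050, 0.1850, -0.3864), dt=1.0 → body Δ=(0.1377, 0.1604, -0.3864) → world pose (0.1201, 0.2290, -0.0909)
step 3: ξ=(vx,vy,ωz)=(0.1400, -0.0300, -0.2727), dt=0.5 → body Δ=(0.0688, -0.0197, -0.1364) → world pose (0.1867, 0.2031, -0.2273)

(0.1867, 0.2031, -0.2273)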